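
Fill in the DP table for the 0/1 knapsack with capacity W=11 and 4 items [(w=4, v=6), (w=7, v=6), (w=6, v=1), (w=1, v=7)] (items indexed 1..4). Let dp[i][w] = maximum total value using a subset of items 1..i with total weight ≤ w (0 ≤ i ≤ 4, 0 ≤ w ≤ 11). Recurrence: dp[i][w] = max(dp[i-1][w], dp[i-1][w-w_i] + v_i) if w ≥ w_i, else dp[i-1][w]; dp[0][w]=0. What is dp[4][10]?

13

i\w   0   1   2   3   4   5   6   7   8   9  10  11
  0   0   0   0   0   0   0   0   0   0   0   0   0
  1   0   0   0   0   6   6   6   6   6   6   6   6
  2   0   0   0   0   6   6   6   6   6   6   6  12
  3   0   0   0   0   6   6   6   6   6   6   7  12
  4   0   7   7   7   7  13  13  13  13  13  13  14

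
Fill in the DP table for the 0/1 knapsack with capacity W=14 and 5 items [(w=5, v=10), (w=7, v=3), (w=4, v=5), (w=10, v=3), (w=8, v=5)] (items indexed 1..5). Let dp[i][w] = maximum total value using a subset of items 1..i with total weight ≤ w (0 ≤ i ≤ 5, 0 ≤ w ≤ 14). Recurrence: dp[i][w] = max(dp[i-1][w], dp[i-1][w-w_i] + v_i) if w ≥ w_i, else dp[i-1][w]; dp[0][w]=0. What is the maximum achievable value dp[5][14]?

15

i\w   0   1   2   3   4   5   6   7   8   9  10  11  12  13  14
  0   0   0   0   0   0   0   0   0   0   0   0   0   0   0   0
  1   0   0   0   0   0  10  10  10  10  10  10  10  10  10  10
  2   0   0   0   0   0  10  10  10  10  10  10  10  13  13  13
  3   0   0   0   0   5  10  10  10  10  15  15  15  15  15  15
  4   0   0   0   0   5  10  10  10  10  15  15  15  15  15  15
  5   0   0   0   0   5  10  10  10  10  15  15  15  15  15  15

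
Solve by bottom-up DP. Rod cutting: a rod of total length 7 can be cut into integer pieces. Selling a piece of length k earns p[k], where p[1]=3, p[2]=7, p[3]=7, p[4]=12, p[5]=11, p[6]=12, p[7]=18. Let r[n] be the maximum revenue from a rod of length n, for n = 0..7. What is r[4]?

14

   n    0    1    2    3    4    5    6    7
r[n]    0    3    7   10   14   17   21   24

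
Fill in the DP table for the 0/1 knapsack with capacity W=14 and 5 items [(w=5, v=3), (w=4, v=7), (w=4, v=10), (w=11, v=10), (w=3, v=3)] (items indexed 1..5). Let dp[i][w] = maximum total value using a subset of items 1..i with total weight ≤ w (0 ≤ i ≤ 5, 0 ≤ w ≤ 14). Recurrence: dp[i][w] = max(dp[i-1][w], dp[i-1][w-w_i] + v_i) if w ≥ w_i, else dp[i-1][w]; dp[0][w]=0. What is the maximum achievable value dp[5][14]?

i\w   0   1   2   3   4   5   6   7   8   9  10  11  12  13  14
  0   0   0   0   0   0   0   0   0   0   0   0   0   0   0   0
  1   0   0   0   0   0   3   3   3   3   3   3   3   3   3   3
  2   0   0   0   0   7   7   7   7   7  10  10  10  10  10  10
  3   0   0   0   0  10  10  10  10  17  17  17  17  17  20  20
  4   0   0   0   0  10  10  10  10  17  17  17  17  17  20  20
  5   0   0   0   3  10  10  10  13  17  17  17  20  20  20  20

20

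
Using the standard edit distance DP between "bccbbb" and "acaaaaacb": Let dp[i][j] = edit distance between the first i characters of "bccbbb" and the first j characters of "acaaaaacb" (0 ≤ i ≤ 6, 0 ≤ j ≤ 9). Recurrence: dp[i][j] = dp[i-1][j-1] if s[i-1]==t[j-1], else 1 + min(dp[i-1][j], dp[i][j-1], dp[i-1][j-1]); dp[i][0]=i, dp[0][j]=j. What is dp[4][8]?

7

   ''  a  c  a  a  a  a  a  c  b
''  0  1  2  3  4  5  6  7  8  9
 b  1  1  2  3  4  5  6  7  8  8
 c  2  2  1  2  3  4  5  6  7  8
 c  3  3  2  2  3  4  5  6  6  7
 b  4  4  3  3  3  4  5  6  7  6
 b  5  5  4  4  4  4  5  6  7  7
 b  6  6  5  5  5  5  5  6  7  7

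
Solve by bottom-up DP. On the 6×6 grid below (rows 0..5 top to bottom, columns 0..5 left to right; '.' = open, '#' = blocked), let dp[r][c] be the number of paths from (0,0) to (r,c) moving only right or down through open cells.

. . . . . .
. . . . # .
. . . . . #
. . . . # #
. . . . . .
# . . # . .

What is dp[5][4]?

r\c   0   1   2   3   4   5
  0   1   1   1   1   1   1
  1   1   2   3   4   0   1
  2   1   3   6  10  10   0
  3   1   4  10  20   0   0
  4   1   5  15  35  35  35
  5   0   5  20   0  35  70

35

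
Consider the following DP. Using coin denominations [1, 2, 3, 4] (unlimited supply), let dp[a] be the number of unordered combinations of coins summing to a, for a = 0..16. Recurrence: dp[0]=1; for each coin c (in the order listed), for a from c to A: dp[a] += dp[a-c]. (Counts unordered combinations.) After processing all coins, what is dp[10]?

after  coin     0     1     2     3     4     5     6     7     8     9    10    11    12    13    14    15    16
          1     1     1     1     1     1     1     1     1     1     1     1     1     1     1     1     1     1
          2     1     1     2     2     3     3     4     4     5     5     6     6     7     7     8     8     9
          3     1     1     2     3     4     5     7     8    10    12    14    16    19    21    24    27    30
          4     1     1     2     3     5     6     9    11    15    18    23    27    34    39    47    54    64

23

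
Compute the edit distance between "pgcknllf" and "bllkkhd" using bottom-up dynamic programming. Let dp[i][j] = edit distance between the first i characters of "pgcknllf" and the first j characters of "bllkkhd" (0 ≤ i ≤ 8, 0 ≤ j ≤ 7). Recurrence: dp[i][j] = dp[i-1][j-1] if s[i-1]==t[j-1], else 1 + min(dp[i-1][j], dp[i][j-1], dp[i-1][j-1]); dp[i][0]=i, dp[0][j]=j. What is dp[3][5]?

5

   ''  b  l  l  k  k  h  d
''  0  1  2  3  4  5  6  7
 p  1  1  2  3  4  5  6  7
 g  2  2  2  3  4  5  6  7
 c  3  3  3  3  4  5  6  7
 k  4  4  4  4  3  4  5  6
 n  5  5  5  5  4  4  5  6
 l  6  6  5  5  5  5  5  6
 l  7  7  6  5  6  6  6  6
 f  8  8  7  6  6  7  7  7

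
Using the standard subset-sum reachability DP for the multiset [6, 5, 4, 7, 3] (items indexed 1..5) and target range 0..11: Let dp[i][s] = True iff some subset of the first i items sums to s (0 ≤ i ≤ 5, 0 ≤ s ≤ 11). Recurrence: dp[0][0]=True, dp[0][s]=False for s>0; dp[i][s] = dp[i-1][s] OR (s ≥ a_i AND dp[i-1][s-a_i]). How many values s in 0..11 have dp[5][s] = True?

i\s   0   1   2   3   4   5   6   7   8   9  10  11
  0   T   F   F   F   F   F   F   F   F   F   F   F
  1   T   F   F   F   F   F   T   F   F   F   F   F
  2   T   F   F   F   F   T   T   F   F   F   F   T
  3   T   F   F   F   T   T   T   F   F   T   T   T
  4   T   F   F   F   T   T   T   T   F   T   T   T
  5   T   F   F   T   T   T   T   T   T   T   T   T

10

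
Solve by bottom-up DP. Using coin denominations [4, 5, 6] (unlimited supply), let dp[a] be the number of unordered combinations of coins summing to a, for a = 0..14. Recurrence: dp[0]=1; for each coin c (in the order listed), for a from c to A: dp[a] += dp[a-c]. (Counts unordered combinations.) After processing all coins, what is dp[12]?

after  coin     0     1     2     3     4     5     6     7     8     9    10    11    12    13    14
          4     1     0     0     0     1     0     0     0     1     0     0     0     1     0     0
          5     1     0     0     0     1     1     0     0     1     1     1     0     1     1     1
          6     1     0     0     0     1     1     1     0     1     1     2     1     2     1     2

2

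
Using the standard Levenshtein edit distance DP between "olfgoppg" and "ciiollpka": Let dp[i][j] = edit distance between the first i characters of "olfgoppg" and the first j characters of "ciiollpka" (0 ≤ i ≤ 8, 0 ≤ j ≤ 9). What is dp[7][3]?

7

   ''  c  i  i  o  l  l  p  k  a
''  0  1  2  3  4  5  6  7  8  9
 o  1  1  2  3  3  4  5  6  7  8
 l  2  2  2  3  4  3  4  5  6  7
 f  3  3  3  3  4  4  4  5  6  7
 g  4  4  4  4  4  5  5  5  6  7
 o  5  5  5  5  4  5  6  6  6  7
 p  6  6  6  6  5  5  6  6  7  7
 p  7  7  7  7  6  6  6  6  7  8
 g  8  8  8  8  7  7  7  7  7  8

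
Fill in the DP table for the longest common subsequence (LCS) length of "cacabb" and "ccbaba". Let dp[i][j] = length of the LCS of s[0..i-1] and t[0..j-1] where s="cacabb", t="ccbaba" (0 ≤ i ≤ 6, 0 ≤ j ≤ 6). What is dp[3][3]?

2

   ''  c  c  b  a  b  a
''  0  0  0  0  0  0  0
 c  0  1  1  1  1  1  1
 a  0  1  1  1  2  2  2
 c  0  1  2  2  2  2  2
 a  0  1  2  2  3  3  3
 b  0  1  2  3  3  4  4
 b  0  1  2  3  3  4  4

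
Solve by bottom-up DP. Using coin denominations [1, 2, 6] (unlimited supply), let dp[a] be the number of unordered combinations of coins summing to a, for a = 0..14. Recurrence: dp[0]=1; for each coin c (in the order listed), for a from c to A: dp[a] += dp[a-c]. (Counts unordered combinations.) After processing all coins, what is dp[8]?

after  coin     0     1     2     3     4     5     6     7     8     9    10    11    12    13    14
          1     1     1     1     1     1     1     1     1     1     1     1     1     1     1     1
          2     1     1     2     2     3     3     4     4     5     5     6     6     7     7     8
          6     1     1     2     2     3     3     5     5     7     7     9     9    12    12    15

7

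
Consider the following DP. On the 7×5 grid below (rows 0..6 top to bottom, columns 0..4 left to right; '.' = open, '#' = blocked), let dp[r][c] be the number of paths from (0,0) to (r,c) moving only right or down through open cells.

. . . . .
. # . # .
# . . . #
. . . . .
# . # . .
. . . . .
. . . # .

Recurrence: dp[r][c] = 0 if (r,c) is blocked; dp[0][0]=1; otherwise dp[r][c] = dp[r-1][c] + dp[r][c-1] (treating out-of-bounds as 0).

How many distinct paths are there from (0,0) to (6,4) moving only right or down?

6

r\c   0   1   2   3   4
  0   1   1   1   1   1
  1   1   0   1   0   1
  2   0   0   1   1   0
  3   0   0   1   2   2
  4   0   0   0   2   4
  5   0   0   0   2   6
  6   0   0   0   0   6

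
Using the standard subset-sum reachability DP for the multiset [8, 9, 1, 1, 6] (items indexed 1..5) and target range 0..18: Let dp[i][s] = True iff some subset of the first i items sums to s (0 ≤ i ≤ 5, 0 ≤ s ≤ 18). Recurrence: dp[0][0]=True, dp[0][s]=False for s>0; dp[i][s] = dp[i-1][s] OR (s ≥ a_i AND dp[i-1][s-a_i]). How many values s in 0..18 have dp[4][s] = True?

9

i\s   0   1   2   3   4   5   6   7   8   9  10  11  12  13  14  15  16  17  18
  0   T   F   F   F   F   F   F   F   F   F   F   F   F   F   F   F   F   F   F
  1   T   F   F   F   F   F   F   F   T   F   F   F   F   F   F   F   F   F   F
  2   T   F   F   F   F   F   F   F   T   T   F   F   F   F   F   F   F   T   F
  3   T   T   F   F   F   F   F   F   T   T   T   F   F   F   F   F   F   T   T
  4   T   T   T   F   F   F   F   F   T   T   T   T   F   F   F   F   F   T   T
  5   T   T   T   F   F   F   T   T   T   T   T   T   F   F   T   T   T   T   T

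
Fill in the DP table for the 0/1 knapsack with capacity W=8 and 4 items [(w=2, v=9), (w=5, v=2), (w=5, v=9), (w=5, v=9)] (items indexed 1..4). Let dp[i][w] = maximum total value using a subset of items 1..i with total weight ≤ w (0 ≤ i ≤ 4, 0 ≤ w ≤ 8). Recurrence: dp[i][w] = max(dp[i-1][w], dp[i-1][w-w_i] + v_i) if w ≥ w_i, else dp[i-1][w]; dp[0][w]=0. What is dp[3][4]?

i\w   0   1   2   3   4   5   6   7   8
  0   0   0   0   0   0   0   0   0   0
  1   0   0   9   9   9   9   9   9   9
  2   0   0   9   9   9   9   9  11  11
  3   0   0   9   9   9   9   9  18  18
  4   0   0   9   9   9   9   9  18  18

9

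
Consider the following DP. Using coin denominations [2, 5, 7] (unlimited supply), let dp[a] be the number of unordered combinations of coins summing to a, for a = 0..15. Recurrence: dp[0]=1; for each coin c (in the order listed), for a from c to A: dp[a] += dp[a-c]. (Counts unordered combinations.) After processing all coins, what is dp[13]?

2

after  coin     0     1     2     3     4     5     6     7     8     9    10    11    12    13    14    15
          2     1     0     1     0     1     0     1     0     1     0     1     0     1     0     1     0
          5     1     0     1     0     1     1     1     1     1     1     2     1     2     1     2     2
          7     1     0     1     0     1     1     1     2     1     2     2     2     3     2     4     3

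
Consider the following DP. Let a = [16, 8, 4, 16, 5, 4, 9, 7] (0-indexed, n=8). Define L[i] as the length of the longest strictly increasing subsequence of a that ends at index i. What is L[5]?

1

   i    0    1    2    3    4    5    6    7
a[i]   16    8    4   16    5    4    9    7
L[i]    1    1    1    2    2    1    3    3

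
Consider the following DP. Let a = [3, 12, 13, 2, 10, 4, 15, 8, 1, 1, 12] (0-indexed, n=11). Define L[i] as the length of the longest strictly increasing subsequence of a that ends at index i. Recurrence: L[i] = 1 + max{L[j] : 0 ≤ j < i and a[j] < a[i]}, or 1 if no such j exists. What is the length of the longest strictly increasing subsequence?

   i    0    1    2    3    4    5    6    7    8    9   10
a[i]    3   12   13    2   10    4   15    8    1    1   12
L[i]    1    2    3    1    2    2    4    3    1    1    4

4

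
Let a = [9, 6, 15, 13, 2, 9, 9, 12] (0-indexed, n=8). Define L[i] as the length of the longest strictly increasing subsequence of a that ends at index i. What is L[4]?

1

   i    0    1    2    3    4    5    6    7
a[i]    9    6   15   13    2    9    9   12
L[i]    1    1    2    2    1    2    2    3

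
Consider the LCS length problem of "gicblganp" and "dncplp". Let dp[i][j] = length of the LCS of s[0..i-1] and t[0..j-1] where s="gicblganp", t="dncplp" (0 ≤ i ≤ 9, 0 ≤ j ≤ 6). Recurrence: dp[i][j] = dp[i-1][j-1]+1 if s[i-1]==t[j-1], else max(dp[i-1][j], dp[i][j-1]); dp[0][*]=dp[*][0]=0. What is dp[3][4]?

   ''  d  n  c  p  l  p
''  0  0  0  0  0  0  0
 g  0  0  0  0  0  0  0
 i  0  0  0  0  0  0  0
 c  0  0  0  1  1  1  1
 b  0  0  0  1  1  1  1
 l  0  0  0  1  1  2  2
 g  0  0  0  1  1  2  2
 a  0  0  0  1  1  2  2
 n  0  0  1  1  1  2  2
 p  0  0  1  1  2  2  3

1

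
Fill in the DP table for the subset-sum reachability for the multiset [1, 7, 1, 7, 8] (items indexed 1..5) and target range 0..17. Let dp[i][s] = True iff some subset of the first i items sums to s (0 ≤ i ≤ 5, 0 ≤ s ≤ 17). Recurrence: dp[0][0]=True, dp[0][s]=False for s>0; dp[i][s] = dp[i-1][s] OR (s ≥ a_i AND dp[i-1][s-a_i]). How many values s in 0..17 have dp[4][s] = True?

9

i\s   0   1   2   3   4   5   6   7   8   9  10  11  12  13  14  15  16  17
  0   T   F   F   F   F   F   F   F   F   F   F   F   F   F   F   F   F   F
  1   T   T   F   F   F   F   F   F   F   F   F   F   F   F   F   F   F   F
  2   T   T   F   F   F   F   F   T   T   F   F   F   F   F   F   F   F   F
  3   T   T   T   F   F   F   F   T   T   T   F   F   F   F   F   F   F   F
  4   T   T   T   F   F   F   F   T   T   T   F   F   F   F   T   T   T   F
  5   T   T   T   F   F   F   F   T   T   T   T   F   F   F   T   T   T   T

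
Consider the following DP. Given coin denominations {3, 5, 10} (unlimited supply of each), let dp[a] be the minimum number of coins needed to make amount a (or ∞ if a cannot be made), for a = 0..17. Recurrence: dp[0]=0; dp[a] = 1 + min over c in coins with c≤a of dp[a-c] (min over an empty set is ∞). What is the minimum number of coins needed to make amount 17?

 a  0  1  2  3  4  5  6  7  8  9 10 11 12 13 14 15 16 17
dp  0  -  -  1  -  1  2  -  2  3  1  3  4  2  4  2  3  5
(- denotes ∞ / unreachable)

5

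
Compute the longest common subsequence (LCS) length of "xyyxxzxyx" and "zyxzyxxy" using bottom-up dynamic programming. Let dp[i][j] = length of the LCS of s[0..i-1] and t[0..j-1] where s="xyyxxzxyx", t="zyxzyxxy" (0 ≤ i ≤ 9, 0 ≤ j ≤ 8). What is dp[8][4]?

3

   ''  z  y  x  z  y  x  x  y
''  0  0  0  0  0  0  0  0  0
 x  0  0  0  1  1  1  1  1  1
 y  0  0  1  1  1  2  2  2  2
 y  0  0  1  1  1  2  2  2  3
 x  0  0  1  2  2  2  3  3  3
 x  0  0  1  2  2  2  3  4  4
 z  0  1  1  2  3  3  3  4  4
 x  0  1  1  2  3  3  4  4  4
 y  0  1  2  2  3  4  4  4  5
 x  0  1  2  3  3  4  5  5  5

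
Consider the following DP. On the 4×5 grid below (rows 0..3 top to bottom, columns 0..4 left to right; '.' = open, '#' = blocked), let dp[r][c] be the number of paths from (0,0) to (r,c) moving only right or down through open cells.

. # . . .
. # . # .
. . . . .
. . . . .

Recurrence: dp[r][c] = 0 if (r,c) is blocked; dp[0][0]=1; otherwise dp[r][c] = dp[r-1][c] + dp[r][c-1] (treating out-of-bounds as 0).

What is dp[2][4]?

1

r\c   0   1   2   3   4
  0   1   0   0   0   0
  1   1   0   0   0   0
  2   1   1   1   1   1
  3   1   2   3   4   5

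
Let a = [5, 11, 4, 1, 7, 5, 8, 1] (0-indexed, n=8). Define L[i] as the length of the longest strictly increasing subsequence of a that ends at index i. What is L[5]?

2

   i    0    1    2    3    4    5    6    7
a[i]    5   11    4    1    7    5    8    1
L[i]    1    2    1    1    2    2    3    1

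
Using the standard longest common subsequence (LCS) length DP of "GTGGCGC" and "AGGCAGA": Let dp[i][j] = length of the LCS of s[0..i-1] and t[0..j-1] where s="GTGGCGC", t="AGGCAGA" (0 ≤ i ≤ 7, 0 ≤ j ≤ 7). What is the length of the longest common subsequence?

   ''  A  G  G  C  A  G  A
''  0  0  0  0  0  0  0  0
 G  0  0  1  1  1  1  1  1
 T  0  0  1  1  1  1  1  1
 G  0  0  1  2  2  2  2  2
 G  0  0  1  2  2  2  3  3
 C  0  0  1  2  3  3  3  3
 G  0  0  1  2  3  3  4  4
 C  0  0  1  2  3  3  4  4

4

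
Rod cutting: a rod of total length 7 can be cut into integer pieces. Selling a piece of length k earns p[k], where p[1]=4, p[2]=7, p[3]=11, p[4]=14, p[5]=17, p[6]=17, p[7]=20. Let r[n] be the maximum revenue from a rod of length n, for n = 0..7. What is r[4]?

   n    0    1    2    3    4    5    6    7
r[n]    0    4    8   12   16   20   24   28

16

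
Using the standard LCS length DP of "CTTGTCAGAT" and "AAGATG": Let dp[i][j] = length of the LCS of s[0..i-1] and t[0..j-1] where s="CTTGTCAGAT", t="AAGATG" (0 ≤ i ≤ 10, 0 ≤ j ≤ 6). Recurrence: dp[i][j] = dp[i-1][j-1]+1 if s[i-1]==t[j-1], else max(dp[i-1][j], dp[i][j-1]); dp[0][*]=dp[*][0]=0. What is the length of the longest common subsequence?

4

   ''  A  A  G  A  T  G
''  0  0  0  0  0  0  0
 C  0  0  0  0  0  0  0
 T  0  0  0  0  0  1  1
 T  0  0  0  0  0  1  1
 G  0  0  0  1  1  1  2
 T  0  0  0  1  1  2  2
 C  0  0  0  1  1  2  2
 A  0  1  1  1  2  2  2
 G  0  1  1  2  2  2  3
 A  0  1  2  2  3  3  3
 T  0  1  2  2  3  4  4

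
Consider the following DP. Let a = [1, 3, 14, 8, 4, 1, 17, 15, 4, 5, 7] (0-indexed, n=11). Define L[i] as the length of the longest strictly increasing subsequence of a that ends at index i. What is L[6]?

   i    0    1    2    3    4    5    6    7    8    9   10
a[i]    1    3   14    8    4    1   17   15    4    5    7
L[i]    1    2    3    3    3    1    4    4    3    4    5

4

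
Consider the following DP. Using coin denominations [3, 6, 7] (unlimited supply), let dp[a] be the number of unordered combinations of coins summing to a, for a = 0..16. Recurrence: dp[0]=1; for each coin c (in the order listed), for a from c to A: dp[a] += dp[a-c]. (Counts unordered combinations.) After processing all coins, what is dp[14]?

1

after  coin     0     1     2     3     4     5     6     7     8     9    10    11    12    13    14    15    16
          3     1     0     0     1     0     0     1     0     0     1     0     0     1     0     0     1     0
          6     1     0     0     1     0     0     2     0     0     2     0     0     3     0     0     3     0
          7     1     0     0     1     0     0     2     1     0     2     1     0     3     2     1     3     2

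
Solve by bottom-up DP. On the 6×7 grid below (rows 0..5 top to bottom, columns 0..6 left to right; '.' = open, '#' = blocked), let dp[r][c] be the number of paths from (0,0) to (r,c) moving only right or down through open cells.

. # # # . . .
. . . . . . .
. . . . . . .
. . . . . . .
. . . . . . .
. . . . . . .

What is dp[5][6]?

210

r\c   0   1   2   3   4   5   6
  0   1   0   0   0   0   0   0
  1   1   1   1   1   1   1   1
  2   1   2   3   4   5   6   7
  3   1   3   6  10  15  21  28
  4   1   4  10  20  35  56  84
  5   1   5  15  35  70 126 210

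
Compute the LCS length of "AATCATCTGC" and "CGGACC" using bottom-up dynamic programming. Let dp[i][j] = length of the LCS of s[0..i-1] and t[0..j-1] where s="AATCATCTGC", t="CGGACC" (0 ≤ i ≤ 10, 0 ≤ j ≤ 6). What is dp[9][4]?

2

   ''  C  G  G  A  C  C
''  0  0  0  0  0  0  0
 A  0  0  0  0  1  1  1
 A  0  0  0  0  1  1  1
 T  0  0  0  0  1  1  1
 C  0  1  1  1  1  2  2
 A  0  1  1  1  2  2  2
 T  0  1  1  1  2  2  2
 C  0  1  1  1  2  3  3
 T  0  1  1  1  2  3  3
 G  0  1  2  2  2  3  3
 C  0  1  2  2  2  3  4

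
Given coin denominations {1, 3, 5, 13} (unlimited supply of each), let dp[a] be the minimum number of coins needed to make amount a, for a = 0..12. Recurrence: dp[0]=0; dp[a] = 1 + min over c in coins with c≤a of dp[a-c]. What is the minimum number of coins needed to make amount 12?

4

 a  0  1  2  3  4  5  6  7  8  9 10 11 12
dp  0  1  2  1  2  1  2  3  2  3  2  3  4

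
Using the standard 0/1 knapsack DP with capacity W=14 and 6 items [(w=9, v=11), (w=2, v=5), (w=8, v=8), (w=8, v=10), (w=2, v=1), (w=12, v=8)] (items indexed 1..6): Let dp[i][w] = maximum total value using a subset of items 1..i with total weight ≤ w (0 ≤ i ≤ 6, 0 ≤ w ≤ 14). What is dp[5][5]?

i\w   0   1   2   3   4   5   6   7   8   9  10  11  12  13  14
  0   0   0   0   0   0   0   0   0   0   0   0   0   0   0   0
  1   0   0   0   0   0   0   0   0   0  11  11  11  11  11  11
  2   0   0   5   5   5   5   5   5   5  11  11  16  16  16  16
  3   0   0   5   5   5   5   5   5   8  11  13  16  16  16  16
  4   0   0   5   5   5   5   5   5  10  11  15  16  16  16  16
  5   0   0   5   5   6   6   6   6  10  11  15  16  16  17  17
  6   0   0   5   5   6   6   6   6  10  11  15  16  16  17  17

6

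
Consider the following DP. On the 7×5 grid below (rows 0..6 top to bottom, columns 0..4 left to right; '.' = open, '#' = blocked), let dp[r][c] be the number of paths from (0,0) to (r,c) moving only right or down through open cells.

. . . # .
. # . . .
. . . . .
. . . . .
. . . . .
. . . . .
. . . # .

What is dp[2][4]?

4

r\c   0   1   2   3   4
  0   1   1   1   0   0
  1   1   0   1   1   1
  2   1   1   2   3   4
  3   1   2   4   7  11
  4   1   3   7  14  25
  5   1   4  11  25  50
  6   1   5  16   0  50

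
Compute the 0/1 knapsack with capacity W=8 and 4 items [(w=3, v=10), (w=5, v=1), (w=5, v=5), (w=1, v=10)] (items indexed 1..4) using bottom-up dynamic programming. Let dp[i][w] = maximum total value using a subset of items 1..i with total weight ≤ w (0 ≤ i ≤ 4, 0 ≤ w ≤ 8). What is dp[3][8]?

i\w   0   1   2   3   4   5   6   7   8
  0   0   0   0   0   0   0   0   0   0
  1   0   0   0  10  10  10  10  10  10
  2   0   0   0  10  10  10  10  10  11
  3   0   0   0  10  10  10  10  10  15
  4   0  10  10  10  20  20  20  20  20

15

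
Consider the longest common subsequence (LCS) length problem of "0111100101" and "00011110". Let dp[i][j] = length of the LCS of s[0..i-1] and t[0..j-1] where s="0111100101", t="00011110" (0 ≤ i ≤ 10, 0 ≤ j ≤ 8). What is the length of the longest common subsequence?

6

   ''  0  0  0  1  1  1  1  0
''  0  0  0  0  0  0  0  0  0
 0  0  1  1  1  1  1  1  1  1
 1  0  1  1  1  2  2  2  2  2
 1  0  1  1  1  2  3  3  3  3
 1  0  1  1  1  2  3  4  4  4
 1  0  1  1  1  2  3  4  5  5
 0  0  1  2  2  2  3  4  5  6
 0  0  1  2  3  3  3  4  5  6
 1  0  1  2  3  4  4  4  5  6
 0  0  1  2  3  4  4  4  5  6
 1  0  1  2  3  4  5  5  5  6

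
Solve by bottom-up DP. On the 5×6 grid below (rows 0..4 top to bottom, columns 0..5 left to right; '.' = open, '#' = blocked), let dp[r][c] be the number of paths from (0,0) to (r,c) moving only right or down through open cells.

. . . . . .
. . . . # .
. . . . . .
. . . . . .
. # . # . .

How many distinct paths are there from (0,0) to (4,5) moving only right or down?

71

r\c   0   1   2   3   4   5
  0   1   1   1   1   1   1
  1   1   2   3   4   0   1
  2   1   3   6  10  10  11
  3   1   4  10  20  30  41
  4   1   0  10   0  30  71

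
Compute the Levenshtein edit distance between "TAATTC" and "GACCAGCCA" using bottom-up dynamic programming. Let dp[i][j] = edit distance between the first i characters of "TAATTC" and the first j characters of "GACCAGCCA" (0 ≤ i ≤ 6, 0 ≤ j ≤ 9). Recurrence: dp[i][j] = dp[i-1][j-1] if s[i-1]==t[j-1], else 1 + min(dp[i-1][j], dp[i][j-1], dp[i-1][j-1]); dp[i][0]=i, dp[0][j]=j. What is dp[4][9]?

   ''  G  A  C  C  A  G  C  C  A
''  0  1  2  3  4  5  6  7  8  9
 T  1  1  2  3  4  5  6  7  8  9
 A  2  2  1  2  3  4  5  6  7  8
 A  3  3  2  2  3  3  4  5  6  7
 T  4  4  3  3  3  4  4  5  6  7
 T  5  5  4  4  4  4  5  5  6  7
 C  6  6  5  4  4  5  5  5  5  6

7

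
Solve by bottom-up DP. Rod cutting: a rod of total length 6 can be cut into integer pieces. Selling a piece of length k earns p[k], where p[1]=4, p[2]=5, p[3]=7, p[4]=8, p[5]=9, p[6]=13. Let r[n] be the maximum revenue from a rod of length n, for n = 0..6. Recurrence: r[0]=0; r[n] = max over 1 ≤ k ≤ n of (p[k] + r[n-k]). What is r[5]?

   n    0    1    2    3    4    5    6
r[n]    0    4    8   12   16   20   24

20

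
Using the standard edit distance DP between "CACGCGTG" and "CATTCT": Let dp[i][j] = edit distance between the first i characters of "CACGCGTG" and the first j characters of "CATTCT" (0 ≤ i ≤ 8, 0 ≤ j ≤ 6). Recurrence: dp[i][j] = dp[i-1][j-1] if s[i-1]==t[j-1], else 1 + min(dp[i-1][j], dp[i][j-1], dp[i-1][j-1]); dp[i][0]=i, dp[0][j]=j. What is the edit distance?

4

   ''  C  A  T  T  C  T
''  0  1  2  3  4  5  6
 C  1  0  1  2  3  4  5
 A  2  1  0  1  2  3  4
 C  3  2  1  1  2  2  3
 G  4  3  2  2  2  3  3
 C  5  4  3  3  3  2  3
 G  6  5  4  4  4  3  3
 T  7  6  5  4  4  4  3
 G  8  7  6  5  5  5  4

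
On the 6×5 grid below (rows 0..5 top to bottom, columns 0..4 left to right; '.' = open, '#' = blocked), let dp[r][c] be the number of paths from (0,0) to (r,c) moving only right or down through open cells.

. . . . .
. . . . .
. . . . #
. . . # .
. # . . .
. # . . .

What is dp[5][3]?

r\c   0   1   2   3   4
  0   1   1   1   1   1
  1   1   2   3   4   5
  2   1   3   6  10   0
  3   1   4  10   0   0
  4   1   0  10  10  10
  5   1   0  10  20  30

20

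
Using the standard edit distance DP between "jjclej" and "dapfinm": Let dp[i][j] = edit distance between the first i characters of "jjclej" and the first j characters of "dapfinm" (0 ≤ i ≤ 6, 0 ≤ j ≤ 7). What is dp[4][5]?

   ''  d  a  p  f  i  n  m
''  0  1  2  3  4  5  6  7
 j  1  1  2  3  4  5  6  7
 j  2  2  2  3  4  5  6  7
 c  3  3  3  3  4  5  6  7
 l  4  4  4  4  4  5  6  7
 e  5  5  5  5  5  5  6  7
 j  6  6  6  6  6  6  6  7

5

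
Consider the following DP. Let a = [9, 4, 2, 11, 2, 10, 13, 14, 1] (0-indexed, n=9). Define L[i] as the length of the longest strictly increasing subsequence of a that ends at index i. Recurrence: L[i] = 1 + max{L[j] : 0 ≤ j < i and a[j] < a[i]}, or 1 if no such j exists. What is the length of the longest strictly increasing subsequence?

4

   i    0    1    2    3    4    5    6    7    8
a[i]    9    4    2   11    2   10   13   14    1
L[i]    1    1    1    2    1    2    3    4    1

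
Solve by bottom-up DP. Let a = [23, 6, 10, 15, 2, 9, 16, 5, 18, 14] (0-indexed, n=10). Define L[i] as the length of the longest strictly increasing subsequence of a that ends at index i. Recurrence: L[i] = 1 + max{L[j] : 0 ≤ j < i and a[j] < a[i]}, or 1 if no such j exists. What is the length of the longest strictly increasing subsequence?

5

   i    0    1    2    3    4    5    6    7    8    9
a[i]   23    6   10   15    2    9   16    5   18   14
L[i]    1    1    2    3    1    2    4    2    5    3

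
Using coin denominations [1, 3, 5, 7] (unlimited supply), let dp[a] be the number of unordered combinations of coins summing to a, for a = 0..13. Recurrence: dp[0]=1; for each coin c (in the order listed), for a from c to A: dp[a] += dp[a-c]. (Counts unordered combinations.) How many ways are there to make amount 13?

after  coin     0     1     2     3     4     5     6     7     8     9    10    11    12    13
          1     1     1     1     1     1     1     1     1     1     1     1     1     1     1
          3     1     1     1     2     2     2     3     3     3     4     4     4     5     5
          5     1     1     1     2     2     3     4     4     5     6     7     8     9    10
          7     1     1     1     2     2     3     4     5     6     7     9    10    12    14

14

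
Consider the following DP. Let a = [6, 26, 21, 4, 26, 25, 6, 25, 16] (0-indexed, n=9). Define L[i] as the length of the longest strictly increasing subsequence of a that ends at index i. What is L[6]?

   i    0    1    2    3    4    5    6    7    8
a[i]    6   26   21    4   26   25    6   25   16
L[i]    1    2    2    1    3    3    2    3    3

2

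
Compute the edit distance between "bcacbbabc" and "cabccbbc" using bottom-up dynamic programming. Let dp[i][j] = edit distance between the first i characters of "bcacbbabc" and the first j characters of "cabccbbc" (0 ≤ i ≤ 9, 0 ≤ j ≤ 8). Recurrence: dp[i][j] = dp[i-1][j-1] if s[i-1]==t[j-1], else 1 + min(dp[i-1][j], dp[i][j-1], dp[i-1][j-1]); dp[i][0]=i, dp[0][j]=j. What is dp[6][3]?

   ''  c  a  b  c  c  b  b  c
''  0  1  2  3  4  5  6  7  8
 b  1  1  2  2  3  4  5  6  7
 c  2  1  2  3  2  3  4  5  6
 a  3  2  1  2  3  3  4  5  6
 c  4  3  2  2  2  3  4  5  5
 b  5  4  3  2  3  3  3  4  5
 b  6  5  4  3  3  4  3  3  4
 a  7  6  5  4  4  4  4  4  4
 b  8  7  6  5  5  5  4  4  5
 c  9  8  7  6  5  5  5  5  4

3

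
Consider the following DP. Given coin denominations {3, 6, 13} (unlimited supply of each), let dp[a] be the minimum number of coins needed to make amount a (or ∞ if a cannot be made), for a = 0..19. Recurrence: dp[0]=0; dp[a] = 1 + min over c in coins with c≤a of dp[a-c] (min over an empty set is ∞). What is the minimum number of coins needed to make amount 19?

2

 a  0  1  2  3  4  5  6  7  8  9 10 11 12 13 14 15 16 17 18 19
dp  0  -  -  1  -  -  1  -  -  2  -  -  2  1  -  3  2  -  3  2
(- denotes ∞ / unreachable)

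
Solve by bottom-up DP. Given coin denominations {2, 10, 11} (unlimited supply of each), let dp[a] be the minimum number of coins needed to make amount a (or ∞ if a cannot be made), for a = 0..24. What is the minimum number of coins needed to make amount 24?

3

 a  0  1  2  3  4  5  6  7  8  9 10 11 12 13 14 15 16 17 18 19 20 21 22 23 24
dp  0  -  1  -  2  -  3  -  4  -  1  1  2  2  3  3  4  4  5  5  2  2  2  3  3
(- denotes ∞ / unreachable)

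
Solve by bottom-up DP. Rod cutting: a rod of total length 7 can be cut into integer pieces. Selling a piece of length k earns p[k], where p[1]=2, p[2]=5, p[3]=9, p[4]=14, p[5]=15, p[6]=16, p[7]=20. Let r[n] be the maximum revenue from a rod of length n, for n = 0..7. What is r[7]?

23

   n    0    1    2    3    4    5    6    7
r[n]    0    2    5    9   14   16   19   23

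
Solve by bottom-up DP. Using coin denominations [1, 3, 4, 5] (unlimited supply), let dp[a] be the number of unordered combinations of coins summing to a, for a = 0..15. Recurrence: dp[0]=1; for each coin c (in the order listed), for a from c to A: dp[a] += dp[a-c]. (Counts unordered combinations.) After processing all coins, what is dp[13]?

after  coin     0     1     2     3     4     5     6     7     8     9    10    11    12    13    14    15
          1     1     1     1     1     1     1     1     1     1     1     1     1     1     1     1     1
          3     1     1     1     2     2     2     3     3     3     4     4     4     5     5     5     6
          4     1     1     1     2     3     3     4     5     6     7     8     9    11    12    13    15
          5     1     1     1     2     3     4     5     6     8    10    12    14    17    20    23    27

20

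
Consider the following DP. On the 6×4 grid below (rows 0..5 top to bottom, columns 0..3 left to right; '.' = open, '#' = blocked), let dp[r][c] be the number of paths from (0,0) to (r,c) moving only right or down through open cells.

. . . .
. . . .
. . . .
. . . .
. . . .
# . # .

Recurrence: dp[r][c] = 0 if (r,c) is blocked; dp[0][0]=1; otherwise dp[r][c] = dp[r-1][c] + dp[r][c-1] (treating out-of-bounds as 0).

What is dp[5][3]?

35

r\c   0   1   2   3
  0   1   1   1   1
  1   1   2   3   4
  2   1   3   6  10
  3   1   4  10  20
  4   1   5  15  35
  5   0   5   0  35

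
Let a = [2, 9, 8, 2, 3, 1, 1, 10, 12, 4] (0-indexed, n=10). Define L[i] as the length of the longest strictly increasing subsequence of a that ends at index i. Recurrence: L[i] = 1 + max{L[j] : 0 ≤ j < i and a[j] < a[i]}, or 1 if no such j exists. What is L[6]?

1

   i    0    1    2    3    4    5    6    7    8    9
a[i]    2    9    8    2    3    1    1   10   12    4
L[i]    1    2    2    1    2    1    1    3    4    3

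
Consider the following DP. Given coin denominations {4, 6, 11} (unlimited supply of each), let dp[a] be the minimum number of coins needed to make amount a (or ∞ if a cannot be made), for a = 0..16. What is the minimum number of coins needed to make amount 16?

3

 a  0  1  2  3  4  5  6  7  8  9 10 11 12 13 14 15 16
dp  0  -  -  -  1  -  1  -  2  -  2  1  2  -  3  2  3
(- denotes ∞ / unreachable)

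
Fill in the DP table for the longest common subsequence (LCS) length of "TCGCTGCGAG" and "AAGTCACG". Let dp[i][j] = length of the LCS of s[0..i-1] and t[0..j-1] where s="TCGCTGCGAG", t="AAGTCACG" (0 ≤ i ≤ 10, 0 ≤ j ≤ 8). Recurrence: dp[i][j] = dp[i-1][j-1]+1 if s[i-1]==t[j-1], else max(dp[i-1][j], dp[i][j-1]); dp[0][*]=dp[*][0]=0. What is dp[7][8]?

   ''  A  A  G  T  C  A  C  G
''  0  0  0  0  0  0  0  0  0
 T  0  0  0  0  1  1  1  1  1
 C  0  0  0  0  1  2  2  2  2
 G  0  0  0  1  1  2  2  2  3
 C  0  0  0  1  1  2  2  3  3
 T  0  0  0  1  2  2  2  3  3
 G  0  0  0  1  2  2  2  3  4
 C  0  0  0  1  2  3  3  3  4
 G  0  0  0  1  2  3  3  3  4
 A  0  1  1  1  2  3  4  4  4
 G  0  1  1  2  2  3  4  4  5

4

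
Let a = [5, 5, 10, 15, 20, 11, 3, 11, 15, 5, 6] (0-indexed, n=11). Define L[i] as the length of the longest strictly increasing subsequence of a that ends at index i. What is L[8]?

   i    0    1    2    3    4    5    6    7    8    9   10
a[i]    5    5   10   15   20   11    3   11   15    5    6
L[i]    1    1    2    3    4    3    1    3    4    2    3

4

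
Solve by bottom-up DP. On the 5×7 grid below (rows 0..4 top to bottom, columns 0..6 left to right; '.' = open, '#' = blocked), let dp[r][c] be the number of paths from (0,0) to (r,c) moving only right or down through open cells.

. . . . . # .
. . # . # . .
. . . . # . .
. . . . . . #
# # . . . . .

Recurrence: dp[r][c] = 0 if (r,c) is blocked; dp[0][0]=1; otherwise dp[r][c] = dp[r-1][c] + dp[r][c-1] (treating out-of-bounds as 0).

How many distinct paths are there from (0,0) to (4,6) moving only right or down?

40

r\c   0   1   2   3   4   5   6
  0   1   1   1   1   1   0   0
  1   1   2   0   1   0   0   0
  2   1   3   3   4   0   0   0
  3   1   4   7  11  11  11   0
  4   0   0   7  18  29  40  40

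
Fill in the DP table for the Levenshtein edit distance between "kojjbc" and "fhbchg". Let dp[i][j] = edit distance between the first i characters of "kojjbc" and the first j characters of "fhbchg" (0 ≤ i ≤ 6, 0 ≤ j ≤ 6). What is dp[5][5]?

5

   ''  f  h  b  c  h  g
''  0  1  2  3  4  5  6
 k  1  1  2  3  4  5  6
 o  2  2  2  3  4  5  6
 j  3  3  3  3  4  5  6
 j  4  4  4  4  4  5  6
 b  5  5  5  4  5  5  6
 c  6  6  6  5  4  5  6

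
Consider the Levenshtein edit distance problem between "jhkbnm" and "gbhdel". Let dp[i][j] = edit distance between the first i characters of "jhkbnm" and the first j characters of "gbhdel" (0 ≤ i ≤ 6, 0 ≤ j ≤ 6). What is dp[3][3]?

3

   ''  g  b  h  d  e  l
''  0  1  2  3  4  5  6
 j  1  1  2  3  4  5  6
 h  2  2  2  2  3  4  5
 k  3  3  3  3  3  4  5
 b  4  4  3  4  4  4  5
 n  5  5  4  4  5  5  5
 m  6  6  5  5  5  6  6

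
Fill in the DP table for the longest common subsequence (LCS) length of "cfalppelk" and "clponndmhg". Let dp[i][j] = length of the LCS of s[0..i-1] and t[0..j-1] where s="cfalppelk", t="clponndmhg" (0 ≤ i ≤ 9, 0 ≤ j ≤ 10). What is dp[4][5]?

2

   ''  c  l  p  o  n  n  d  m  h  g
''  0  0  0  0  0  0  0  0  0  0  0
 c  0  1  1  1  1  1  1  1  1  1  1
 f  0  1  1  1  1  1  1  1  1  1  1
 a  0  1  1  1  1  1  1  1  1  1  1
 l  0  1  2  2  2  2  2  2  2  2  2
 p  0  1  2  3  3  3  3  3  3  3  3
 p  0  1  2  3  3  3  3  3  3  3  3
 e  0  1  2  3  3  3  3  3  3  3  3
 l  0  1  2  3  3  3  3  3  3  3  3
 k  0  1  2  3  3  3  3  3  3  3  3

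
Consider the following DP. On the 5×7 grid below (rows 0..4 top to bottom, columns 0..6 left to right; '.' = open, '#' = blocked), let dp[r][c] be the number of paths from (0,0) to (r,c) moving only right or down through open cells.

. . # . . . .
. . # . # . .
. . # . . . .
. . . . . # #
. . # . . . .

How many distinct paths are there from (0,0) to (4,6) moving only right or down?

8

r\c   0   1   2   3   4   5   6
  0   1   1   0   0   0   0   0
  1   1   2   0   0   0   0   0
  2   1   3   0   0   0   0   0
  3   1   4   4   4   4   0   0
  4   1   5   0   4   8   8   8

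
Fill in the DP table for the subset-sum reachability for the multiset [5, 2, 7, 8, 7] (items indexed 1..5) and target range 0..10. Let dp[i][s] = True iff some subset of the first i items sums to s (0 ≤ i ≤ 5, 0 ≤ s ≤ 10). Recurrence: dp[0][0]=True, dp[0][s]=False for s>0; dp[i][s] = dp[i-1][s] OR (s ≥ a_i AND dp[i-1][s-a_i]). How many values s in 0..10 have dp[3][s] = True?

5

i\s   0   1   2   3   4   5   6   7   8   9  10
  0   T   F   F   F   F   F   F   F   F   F   F
  1   T   F   F   F   F   T   F   F   F   F   F
  2   T   F   T   F   F   T   F   T   F   F   F
  3   T   F   T   F   F   T   F   T   F   T   F
  4   T   F   T   F   F   T   F   T   T   T   T
  5   T   F   T   F   F   T   F   T   T   T   T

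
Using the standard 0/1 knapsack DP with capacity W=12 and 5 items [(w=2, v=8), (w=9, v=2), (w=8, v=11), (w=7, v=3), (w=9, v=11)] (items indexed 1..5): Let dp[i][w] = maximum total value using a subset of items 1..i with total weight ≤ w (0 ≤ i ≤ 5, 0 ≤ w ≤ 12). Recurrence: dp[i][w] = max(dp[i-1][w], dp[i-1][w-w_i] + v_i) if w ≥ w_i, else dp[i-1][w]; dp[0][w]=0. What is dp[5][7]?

i\w   0   1   2   3   4   5   6   7   8   9  10  11  12
  0   0   0   0   0   0   0   0   0   0   0   0   0   0
  1   0   0   8   8   8   8   8   8   8   8   8   8   8
  2   0   0   8   8   8   8   8   8   8   8   8  10  10
  3   0   0   8   8   8   8   8   8  11  11  19  19  19
  4   0   0   8   8   8   8   8   8  11  11  19  19  19
  5   0   0   8   8   8   8   8   8  11  11  19  19  19

8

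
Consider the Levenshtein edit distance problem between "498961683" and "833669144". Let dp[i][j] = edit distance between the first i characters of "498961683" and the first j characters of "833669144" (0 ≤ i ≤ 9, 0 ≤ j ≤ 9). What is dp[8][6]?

   ''  8  3  3  6  6  9  1  4  4
''  0  1  2  3  4  5  6  7  8  9
 4  1  1  2  3  4  5  6  7  7  8
 9  2  2  2  3  4  5  5  6  7  8
 8  3  2  3  3  4  5  6  6  7  8
 9  4  3  3  4  4  5  5  6  7  8
 6  5  4  4  4  4  4  5  6  7  8
 1  6  5  5  5  5  5  5  5  6  7
 6  7  6  6  6  5  5  6  6  6  7
 8  8  7  7  7  6  6  6  7  7  7
 3  9  8  7  7  7  7  7  7  8  8

6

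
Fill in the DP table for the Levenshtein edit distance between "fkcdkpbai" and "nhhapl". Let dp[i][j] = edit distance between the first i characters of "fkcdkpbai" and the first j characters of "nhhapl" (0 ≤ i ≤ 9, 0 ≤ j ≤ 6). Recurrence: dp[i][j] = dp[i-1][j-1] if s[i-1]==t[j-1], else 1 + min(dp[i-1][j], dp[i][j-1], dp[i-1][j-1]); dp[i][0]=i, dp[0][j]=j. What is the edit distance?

8

   ''  n  h  h  a  p  l
''  0  1  2  3  4  5  6
 f  1  1  2  3  4  5  6
 k  2  2  2  3  4  5  6
 c  3  3  3  3  4  5  6
 d  4  4  4  4  4  5  6
 k  5  5  5  5  5  5  6
 p  6  6  6  6  6  5  6
 b  7  7  7  7  7  6  6
 a  8  8  8  8  7  7  7
 i  9  9  9  9  8  8  8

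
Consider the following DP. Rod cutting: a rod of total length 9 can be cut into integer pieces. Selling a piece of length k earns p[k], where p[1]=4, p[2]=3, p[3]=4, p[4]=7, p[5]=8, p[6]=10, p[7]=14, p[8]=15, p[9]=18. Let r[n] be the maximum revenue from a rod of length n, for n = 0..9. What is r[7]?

   n    0    1    2    3    4    5    6    7    8    9
r[n]    0    4    8   12   16   20   24   28   32   36

28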